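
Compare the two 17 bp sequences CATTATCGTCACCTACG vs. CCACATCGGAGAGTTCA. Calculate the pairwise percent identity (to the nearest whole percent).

41%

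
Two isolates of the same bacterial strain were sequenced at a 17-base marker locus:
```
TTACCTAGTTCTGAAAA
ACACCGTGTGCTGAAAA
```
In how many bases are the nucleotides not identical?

Comparing position by position, 5 bases differ: 1 (T/A), 2 (T/C), 6 (T/G), 7 (A/T), 10 (T/G).

5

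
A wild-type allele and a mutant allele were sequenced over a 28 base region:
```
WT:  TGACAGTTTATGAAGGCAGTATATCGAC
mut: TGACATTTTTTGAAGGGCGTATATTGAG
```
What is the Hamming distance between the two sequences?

6

Comparing position by position, 6 sites differ: 6 (G/T), 10 (A/T), 17 (C/G), 18 (A/C), 25 (C/T), 28 (C/G).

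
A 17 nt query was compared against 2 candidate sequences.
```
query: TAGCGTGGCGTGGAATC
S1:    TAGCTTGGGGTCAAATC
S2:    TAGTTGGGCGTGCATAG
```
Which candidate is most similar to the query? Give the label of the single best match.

S1 differs at 4 bases; S2 differs at 7 bases. The closest is S1.

S1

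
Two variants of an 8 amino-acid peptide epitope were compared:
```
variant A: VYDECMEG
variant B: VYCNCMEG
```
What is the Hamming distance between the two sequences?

2

Comparing position by position, 2 positions differ: 3 (D/C), 4 (E/N).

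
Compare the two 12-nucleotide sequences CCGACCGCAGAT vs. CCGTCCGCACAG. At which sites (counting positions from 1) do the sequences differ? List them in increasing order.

Differences at site 4 (A→T), site 10 (G→C), site 12 (T→G).

4, 10, 12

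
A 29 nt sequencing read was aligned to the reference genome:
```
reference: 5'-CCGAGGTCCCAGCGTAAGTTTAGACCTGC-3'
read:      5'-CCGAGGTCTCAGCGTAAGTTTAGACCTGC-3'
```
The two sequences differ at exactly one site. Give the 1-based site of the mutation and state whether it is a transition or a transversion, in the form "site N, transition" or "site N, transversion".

site 9, transition

Site 9 changes C→T. C is a pyrimidine and T is a pyrimidine, so this is a transition.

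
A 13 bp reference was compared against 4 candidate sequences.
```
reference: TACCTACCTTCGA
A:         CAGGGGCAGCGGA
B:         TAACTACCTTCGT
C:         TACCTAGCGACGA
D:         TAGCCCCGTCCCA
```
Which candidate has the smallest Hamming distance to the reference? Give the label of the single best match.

B

A differs at 9 sites; B differs at 2 sites; C differs at 3 sites; D differs at 6 sites. The closest is B.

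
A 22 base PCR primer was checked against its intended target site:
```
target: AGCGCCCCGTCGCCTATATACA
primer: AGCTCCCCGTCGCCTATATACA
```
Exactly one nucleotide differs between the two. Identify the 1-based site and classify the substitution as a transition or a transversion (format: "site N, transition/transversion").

site 4, transversion

Site 4 changes G→T. G is a purine and T is a pyrimidine, so this is a transversion.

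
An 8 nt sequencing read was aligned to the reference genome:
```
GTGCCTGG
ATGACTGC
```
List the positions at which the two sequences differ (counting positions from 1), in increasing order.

1, 4, 8

Differences at position 1 (G→A), position 4 (C→A), position 8 (G→C).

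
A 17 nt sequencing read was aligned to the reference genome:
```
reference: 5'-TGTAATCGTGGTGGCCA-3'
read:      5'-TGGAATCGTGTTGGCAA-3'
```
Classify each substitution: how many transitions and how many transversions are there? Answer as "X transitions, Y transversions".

0 transitions, 3 transversions

Mismatches (1-based):
position 3: T→G (pyrimidine→purine, transversion)
position 11: G→T (purine→pyrimidine, transversion)
position 16: C→A (pyrimidine→purine, transversion)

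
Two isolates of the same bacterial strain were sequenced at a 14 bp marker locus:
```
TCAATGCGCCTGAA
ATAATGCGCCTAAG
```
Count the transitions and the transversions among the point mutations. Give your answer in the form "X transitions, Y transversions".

3 transitions, 1 transversion

Mismatches (1-based):
base 1: T→A (pyrimidine→purine, transversion)
base 2: C→T (pyrimidine→pyrimidine, transition)
base 12: G→A (purine→purine, transition)
base 14: A→G (purine→purine, transition)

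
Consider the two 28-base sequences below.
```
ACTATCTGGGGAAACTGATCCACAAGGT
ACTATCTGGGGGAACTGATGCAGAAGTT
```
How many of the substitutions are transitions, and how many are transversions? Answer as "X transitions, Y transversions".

Mismatches (1-based):
site 12: A→G (purine→purine, transition)
site 20: C→G (pyrimidine→purine, transversion)
site 23: C→G (pyrimidine→purine, transversion)
site 27: G→T (purine→pyrimidine, transversion)

1 transition, 3 transversions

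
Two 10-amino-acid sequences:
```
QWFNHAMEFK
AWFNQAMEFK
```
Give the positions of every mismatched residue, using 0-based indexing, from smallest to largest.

0, 4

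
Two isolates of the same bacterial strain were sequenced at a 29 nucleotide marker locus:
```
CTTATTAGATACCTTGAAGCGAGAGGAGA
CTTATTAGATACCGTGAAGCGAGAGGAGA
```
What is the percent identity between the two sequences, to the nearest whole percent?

1 position differs (14), so 28 of 29 match: 28/29 = 96.55%.

97%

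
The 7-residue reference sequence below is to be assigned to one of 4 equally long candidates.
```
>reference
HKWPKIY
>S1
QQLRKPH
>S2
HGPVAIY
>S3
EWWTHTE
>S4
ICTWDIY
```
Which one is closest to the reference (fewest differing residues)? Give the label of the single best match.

S2

Hamming distances to reference — S1: 6; S2: 4; S3: 6; S4: 5.
Smallest is S2 with 4 mismatches.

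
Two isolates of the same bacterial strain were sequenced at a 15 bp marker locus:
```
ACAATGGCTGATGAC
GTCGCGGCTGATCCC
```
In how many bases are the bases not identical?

7

The sequences differ at bases 1, 2, 3, 4, 5, 13, 14 (1-based) — 7 in total.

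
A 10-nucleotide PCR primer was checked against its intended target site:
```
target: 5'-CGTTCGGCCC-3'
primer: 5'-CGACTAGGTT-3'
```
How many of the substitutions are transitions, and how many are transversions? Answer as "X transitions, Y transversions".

5 transitions, 2 transversions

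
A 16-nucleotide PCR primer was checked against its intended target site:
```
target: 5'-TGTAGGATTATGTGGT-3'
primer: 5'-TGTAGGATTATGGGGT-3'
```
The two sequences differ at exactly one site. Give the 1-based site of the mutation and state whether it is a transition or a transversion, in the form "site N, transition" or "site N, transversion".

site 13, transversion

The sequences differ only at site 13: T→G (pyrimidine→purine), a transversion.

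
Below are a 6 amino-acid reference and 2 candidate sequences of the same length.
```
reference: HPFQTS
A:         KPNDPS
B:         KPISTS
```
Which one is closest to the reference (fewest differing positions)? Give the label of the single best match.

B

A differs at 4 positions; B differs at 3 positions. The closest is B.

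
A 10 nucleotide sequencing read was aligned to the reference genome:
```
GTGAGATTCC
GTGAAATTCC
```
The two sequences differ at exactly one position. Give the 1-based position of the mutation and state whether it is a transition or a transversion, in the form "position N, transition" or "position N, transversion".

The sequences differ only at position 5: G→A (purine→purine), a transition.

position 5, transition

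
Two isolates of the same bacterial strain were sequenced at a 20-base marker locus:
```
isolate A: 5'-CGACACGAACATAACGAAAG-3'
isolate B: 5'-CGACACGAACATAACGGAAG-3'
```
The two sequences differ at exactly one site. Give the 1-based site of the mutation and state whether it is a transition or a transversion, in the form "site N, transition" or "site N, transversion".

site 17, transition

The sequences differ only at site 17: A→G (purine→purine), a transition.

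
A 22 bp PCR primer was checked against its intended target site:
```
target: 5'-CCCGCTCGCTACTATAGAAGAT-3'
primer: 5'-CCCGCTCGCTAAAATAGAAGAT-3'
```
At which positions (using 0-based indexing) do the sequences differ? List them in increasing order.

Scanning 0-based: 11: C/A; 12: T/A.

11, 12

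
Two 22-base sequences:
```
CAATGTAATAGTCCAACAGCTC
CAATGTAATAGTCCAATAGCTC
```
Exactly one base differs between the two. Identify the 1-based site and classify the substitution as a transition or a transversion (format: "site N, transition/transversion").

site 17, transition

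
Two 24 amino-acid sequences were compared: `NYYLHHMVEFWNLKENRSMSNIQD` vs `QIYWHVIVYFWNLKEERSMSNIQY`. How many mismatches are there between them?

Comparing position by position, 8 positions differ: 1 (N/Q), 2 (Y/I), 4 (L/W), 6 (H/V), 7 (M/I), 9 (E/Y), 16 (N/E), 24 (D/Y).

8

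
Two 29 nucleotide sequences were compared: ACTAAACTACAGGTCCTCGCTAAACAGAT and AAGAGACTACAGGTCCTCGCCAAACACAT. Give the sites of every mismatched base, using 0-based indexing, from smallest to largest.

Differences at site 1 (C→A), site 2 (T→G), site 4 (A→G), site 20 (T→C), site 26 (G→C).

1, 2, 4, 20, 26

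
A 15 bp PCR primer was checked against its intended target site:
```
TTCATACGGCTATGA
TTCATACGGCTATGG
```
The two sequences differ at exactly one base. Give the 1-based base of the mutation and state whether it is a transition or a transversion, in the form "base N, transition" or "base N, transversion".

base 15, transition

Base 15 changes A→G. A is a purine and G is a purine, so this is a transition.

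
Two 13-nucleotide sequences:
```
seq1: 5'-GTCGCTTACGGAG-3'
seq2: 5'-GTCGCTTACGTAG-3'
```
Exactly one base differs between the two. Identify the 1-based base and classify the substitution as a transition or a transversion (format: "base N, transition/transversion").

The sequences differ only at base 11: G→T (purine→pyrimidine), a transversion.

base 11, transversion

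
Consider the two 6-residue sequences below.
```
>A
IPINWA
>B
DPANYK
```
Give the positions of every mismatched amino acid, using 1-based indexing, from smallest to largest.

Scanning 1-based: 1: I/D; 3: I/A; 5: W/Y; 6: A/K.

1, 3, 5, 6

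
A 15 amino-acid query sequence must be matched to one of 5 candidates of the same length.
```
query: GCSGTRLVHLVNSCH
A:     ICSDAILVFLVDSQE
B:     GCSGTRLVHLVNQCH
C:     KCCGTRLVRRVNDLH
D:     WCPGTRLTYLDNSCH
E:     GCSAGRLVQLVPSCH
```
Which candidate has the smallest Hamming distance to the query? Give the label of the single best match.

Hamming distances to query — A: 8; B: 1; C: 6; D: 5; E: 4.
Smallest is B with 1 mismatch.

B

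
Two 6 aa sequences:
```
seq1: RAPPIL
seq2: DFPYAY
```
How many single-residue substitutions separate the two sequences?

5

Comparing position by position, 5 residues differ: 1 (R/D), 2 (A/F), 4 (P/Y), 5 (I/A), 6 (L/Y).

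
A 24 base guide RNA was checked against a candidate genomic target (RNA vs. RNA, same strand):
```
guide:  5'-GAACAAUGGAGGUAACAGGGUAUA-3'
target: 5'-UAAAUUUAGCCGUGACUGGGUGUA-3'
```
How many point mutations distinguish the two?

10

Comparing position by position, 10 bases differ: 1 (G/U), 4 (C/A), 5 (A/U), 6 (A/U), 8 (G/A), 10 (A/C), 11 (G/C), 14 (A/G), 17 (A/U), 22 (A/G).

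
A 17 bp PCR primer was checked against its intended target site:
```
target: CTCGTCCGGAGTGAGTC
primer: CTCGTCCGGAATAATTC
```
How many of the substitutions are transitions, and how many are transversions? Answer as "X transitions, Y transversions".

Transitions (purine↔purine or pyrimidine↔pyrimidine): 11 G→A, 13 G→A.
Transversions (purine↔pyrimidine): 15 G→T.

2 transitions, 1 transversion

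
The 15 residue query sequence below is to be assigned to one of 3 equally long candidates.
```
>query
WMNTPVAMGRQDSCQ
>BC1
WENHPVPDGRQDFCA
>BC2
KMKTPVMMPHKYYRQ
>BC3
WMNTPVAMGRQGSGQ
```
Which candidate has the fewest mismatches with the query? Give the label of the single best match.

BC3

Hamming distances to query — BC1: 6; BC2: 9; BC3: 2.
Smallest is BC3 with 2 mismatches.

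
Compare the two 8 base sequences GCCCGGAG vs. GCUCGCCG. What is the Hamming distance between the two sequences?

Mismatches (1-based): site 3: C→U; site 6: G→C; site 7: A→C.

3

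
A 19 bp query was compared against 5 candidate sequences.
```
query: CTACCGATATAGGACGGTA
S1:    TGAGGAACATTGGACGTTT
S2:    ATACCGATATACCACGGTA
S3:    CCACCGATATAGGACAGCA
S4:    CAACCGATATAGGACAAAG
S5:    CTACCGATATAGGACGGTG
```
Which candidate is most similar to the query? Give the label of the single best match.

S1 differs at 9 bases; S2 differs at 3 bases; S3 differs at 3 bases; S4 differs at 5 bases; S5 differs at 1 base. The closest is S5.

S5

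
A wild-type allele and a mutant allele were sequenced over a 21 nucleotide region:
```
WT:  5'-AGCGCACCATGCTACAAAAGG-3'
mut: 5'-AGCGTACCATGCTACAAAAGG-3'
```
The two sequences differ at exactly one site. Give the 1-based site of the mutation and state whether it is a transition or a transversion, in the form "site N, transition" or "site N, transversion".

site 5, transition

The sequences differ only at site 5: C→T (pyrimidine→pyrimidine), a transition.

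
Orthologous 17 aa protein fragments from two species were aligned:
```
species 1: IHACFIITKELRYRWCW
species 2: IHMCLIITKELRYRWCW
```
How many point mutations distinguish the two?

2

The sequences differ at positions 3, 5 (1-based) — 2 in total.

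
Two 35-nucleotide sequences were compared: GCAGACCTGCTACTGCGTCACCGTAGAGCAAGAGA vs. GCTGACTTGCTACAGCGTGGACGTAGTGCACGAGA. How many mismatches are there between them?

Comparing position by position, 8 sites differ: 3 (A/T), 7 (C/T), 14 (T/A), 19 (C/G), 20 (A/G), 21 (C/A), 27 (A/T), 31 (A/C).

8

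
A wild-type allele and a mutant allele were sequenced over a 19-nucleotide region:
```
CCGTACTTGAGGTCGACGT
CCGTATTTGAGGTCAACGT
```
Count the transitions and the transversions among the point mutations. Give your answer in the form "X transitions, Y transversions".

Transitions (purine↔purine or pyrimidine↔pyrimidine): 6 C→T, 15 G→A.
Transversions (purine↔pyrimidine): none.

2 transitions, 0 transversions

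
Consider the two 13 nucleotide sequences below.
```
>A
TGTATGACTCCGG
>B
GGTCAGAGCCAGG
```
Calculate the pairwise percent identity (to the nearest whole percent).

54%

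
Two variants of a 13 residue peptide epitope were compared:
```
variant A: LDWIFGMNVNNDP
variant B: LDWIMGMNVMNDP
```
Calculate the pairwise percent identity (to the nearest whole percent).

85%

2 positions differ (5, 10), so 11 of 13 match: 11/13 = 84.62%.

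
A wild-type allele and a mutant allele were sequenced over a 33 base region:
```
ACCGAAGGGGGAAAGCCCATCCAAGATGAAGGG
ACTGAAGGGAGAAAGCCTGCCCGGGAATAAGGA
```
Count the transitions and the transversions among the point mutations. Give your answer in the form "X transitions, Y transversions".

Mismatches (1-based):
site 3: C→T (pyrimidine→pyrimidine, transition)
site 10: G→A (purine→purine, transition)
site 18: C→T (pyrimidine→pyrimidine, transition)
site 19: A→G (purine→purine, transition)
site 20: T→C (pyrimidine→pyrimidine, transition)
site 23: A→G (purine→purine, transition)
site 24: A→G (purine→purine, transition)
site 27: T→A (pyrimidine→purine, transversion)
site 28: G→T (purine→pyrimidine, transversion)
site 33: G→A (purine→purine, transition)

8 transitions, 2 transversions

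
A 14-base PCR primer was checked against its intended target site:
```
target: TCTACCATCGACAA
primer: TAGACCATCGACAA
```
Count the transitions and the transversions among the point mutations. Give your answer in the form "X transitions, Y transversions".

0 transitions, 2 transversions

Transitions (purine↔purine or pyrimidine↔pyrimidine): none.
Transversions (purine↔pyrimidine): 2 C→A, 3 T→G.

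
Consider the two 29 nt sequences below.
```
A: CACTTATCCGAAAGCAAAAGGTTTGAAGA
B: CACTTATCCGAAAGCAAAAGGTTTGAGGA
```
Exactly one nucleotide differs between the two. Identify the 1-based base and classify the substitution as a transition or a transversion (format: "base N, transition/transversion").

base 27, transition

Base 27 changes A→G. A is a purine and G is a purine, so this is a transition.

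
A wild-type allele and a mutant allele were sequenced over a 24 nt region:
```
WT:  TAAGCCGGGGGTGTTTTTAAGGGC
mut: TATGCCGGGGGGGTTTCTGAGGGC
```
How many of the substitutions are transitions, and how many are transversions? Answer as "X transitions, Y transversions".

Transitions (purine↔purine or pyrimidine↔pyrimidine): 17 T→C, 19 A→G.
Transversions (purine↔pyrimidine): 3 A→T, 12 T→G.

2 transitions, 2 transversions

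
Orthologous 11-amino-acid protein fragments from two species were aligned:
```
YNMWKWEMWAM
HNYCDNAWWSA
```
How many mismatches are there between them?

9

Comparing position by position, 9 residues differ: 1 (Y/H), 3 (M/Y), 4 (W/C), 5 (K/D), 6 (W/N), 7 (E/A), 8 (M/W), 10 (A/S), 11 (M/A).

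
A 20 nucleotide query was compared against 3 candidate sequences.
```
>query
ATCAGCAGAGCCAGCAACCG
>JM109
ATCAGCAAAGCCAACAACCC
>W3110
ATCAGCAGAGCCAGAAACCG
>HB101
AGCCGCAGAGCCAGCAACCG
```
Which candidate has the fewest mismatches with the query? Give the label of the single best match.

W3110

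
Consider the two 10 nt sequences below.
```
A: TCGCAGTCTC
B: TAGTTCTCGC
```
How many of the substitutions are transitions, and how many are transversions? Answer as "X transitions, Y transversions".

Mismatches (1-based):
position 2: C→A (pyrimidine→purine, transversion)
position 4: C→T (pyrimidine→pyrimidine, transition)
position 5: A→T (purine→pyrimidine, transversion)
position 6: G→C (purine→pyrimidine, transversion)
position 9: T→G (pyrimidine→purine, transversion)

1 transition, 4 transversions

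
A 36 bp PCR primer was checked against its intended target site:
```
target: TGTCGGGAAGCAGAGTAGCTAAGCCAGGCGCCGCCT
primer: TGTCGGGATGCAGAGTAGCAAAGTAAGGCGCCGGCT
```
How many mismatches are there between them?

5

The sequences differ at positions 9, 20, 24, 25, 34 (1-based) — 5 in total.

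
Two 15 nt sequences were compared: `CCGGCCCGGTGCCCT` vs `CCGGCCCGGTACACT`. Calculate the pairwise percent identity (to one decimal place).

Mismatches at positions 11, 13 (1-based): 2 of 15.
Identical positions: 13/15 = 86.67% → 86.7%.

86.7%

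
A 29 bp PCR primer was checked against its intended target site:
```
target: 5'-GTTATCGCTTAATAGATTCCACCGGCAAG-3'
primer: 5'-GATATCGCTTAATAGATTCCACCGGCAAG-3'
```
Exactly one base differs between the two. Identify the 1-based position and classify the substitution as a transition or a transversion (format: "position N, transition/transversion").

position 2, transversion

Position 2 changes T→A. T is a pyrimidine and A is a purine, so this is a transversion.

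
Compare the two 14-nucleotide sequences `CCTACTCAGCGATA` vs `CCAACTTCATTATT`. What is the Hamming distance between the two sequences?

7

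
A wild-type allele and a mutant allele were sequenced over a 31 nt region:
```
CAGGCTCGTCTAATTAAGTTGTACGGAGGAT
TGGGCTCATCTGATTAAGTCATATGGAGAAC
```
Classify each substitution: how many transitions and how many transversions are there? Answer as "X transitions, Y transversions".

Mismatches (1-based):
site 1: C→T (pyrimidine→pyrimidine, transition)
site 2: A→G (purine→purine, transition)
site 8: G→A (purine→purine, transition)
site 12: A→G (purine→purine, transition)
site 20: T→C (pyrimidine→pyrimidine, transition)
site 21: G→A (purine→purine, transition)
site 24: C→T (pyrimidine→pyrimidine, transition)
site 29: G→A (purine→purine, transition)
site 31: T→C (pyrimidine→pyrimidine, transition)

9 transitions, 0 transversions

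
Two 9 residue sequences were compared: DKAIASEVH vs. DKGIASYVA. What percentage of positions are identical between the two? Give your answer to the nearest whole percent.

67%

Mismatches at positions 3, 7, 9 (1-based): 3 of 9.
Identical positions: 6/9 = 66.67% → 67%.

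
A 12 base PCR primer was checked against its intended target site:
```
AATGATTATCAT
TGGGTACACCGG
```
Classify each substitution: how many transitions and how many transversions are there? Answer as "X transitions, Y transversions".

4 transitions, 5 transversions

Mismatches (1-based):
site 1: A→T (purine→pyrimidine, transversion)
site 2: A→G (purine→purine, transition)
site 3: T→G (pyrimidine→purine, transversion)
site 5: A→T (purine→pyrimidine, transversion)
site 6: T→A (pyrimidine→purine, transversion)
site 7: T→C (pyrimidine→pyrimidine, transition)
site 9: T→C (pyrimidine→pyrimidine, transition)
site 11: A→G (purine→purine, transition)
site 12: T→G (pyrimidine→purine, transversion)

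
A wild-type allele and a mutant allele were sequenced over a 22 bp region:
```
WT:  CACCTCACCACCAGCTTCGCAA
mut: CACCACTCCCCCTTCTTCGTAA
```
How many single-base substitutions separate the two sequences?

6

The sequences differ at sites 5, 7, 10, 13, 14, 20 (1-based) — 6 in total.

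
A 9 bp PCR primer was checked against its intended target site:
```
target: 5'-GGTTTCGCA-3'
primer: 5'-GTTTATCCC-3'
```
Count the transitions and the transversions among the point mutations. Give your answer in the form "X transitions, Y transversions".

Transitions (purine↔purine or pyrimidine↔pyrimidine): 6 C→T.
Transversions (purine↔pyrimidine): 2 G→T, 5 T→A, 7 G→C, 9 A→C.

1 transition, 4 transversions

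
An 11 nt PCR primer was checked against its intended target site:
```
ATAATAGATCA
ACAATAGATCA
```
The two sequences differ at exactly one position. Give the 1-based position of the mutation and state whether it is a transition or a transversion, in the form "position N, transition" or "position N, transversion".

Position 2 changes T→C. T is a pyrimidine and C is a pyrimidine, so this is a transition.

position 2, transition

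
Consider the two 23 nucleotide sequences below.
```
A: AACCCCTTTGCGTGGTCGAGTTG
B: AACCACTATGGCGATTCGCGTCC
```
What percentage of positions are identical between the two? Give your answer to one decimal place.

10 positions differ (5, 8, 11, 12, 13, 14, 15, 19, 22, 23), so 13 of 23 match: 13/23 = 56.52%.

56.5%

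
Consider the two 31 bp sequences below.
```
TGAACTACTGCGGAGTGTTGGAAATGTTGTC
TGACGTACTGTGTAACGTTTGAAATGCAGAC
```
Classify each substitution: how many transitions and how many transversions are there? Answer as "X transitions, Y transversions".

4 transitions, 6 transversions

Mismatches (1-based):
position 4: A→C (purine→pyrimidine, transversion)
position 5: C→G (pyrimidine→purine, transversion)
position 11: C→T (pyrimidine→pyrimidine, transition)
position 13: G→T (purine→pyrimidine, transversion)
position 15: G→A (purine→purine, transition)
position 16: T→C (pyrimidine→pyrimidine, transition)
position 20: G→T (purine→pyrimidine, transversion)
position 27: T→C (pyrimidine→pyrimidine, transition)
position 28: T→A (pyrimidine→purine, transversion)
position 30: T→A (pyrimidine→purine, transversion)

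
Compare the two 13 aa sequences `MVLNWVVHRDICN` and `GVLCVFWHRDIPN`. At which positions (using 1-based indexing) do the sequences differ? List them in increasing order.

Differences at position 1 (M→G), position 4 (N→C), position 5 (W→V), position 6 (V→F), position 7 (V→W), position 12 (C→P).

1, 4, 5, 6, 7, 12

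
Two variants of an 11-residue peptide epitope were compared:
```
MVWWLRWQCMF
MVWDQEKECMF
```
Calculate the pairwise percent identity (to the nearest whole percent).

Mismatches at positions 4, 5, 6, 7, 8 (1-based): 5 of 11.
Identical positions: 6/11 = 54.55% → 55%.

55%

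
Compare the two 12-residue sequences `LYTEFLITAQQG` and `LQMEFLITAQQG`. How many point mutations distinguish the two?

Comparing position by position, 2 residues differ: 2 (Y/Q), 3 (T/M).

2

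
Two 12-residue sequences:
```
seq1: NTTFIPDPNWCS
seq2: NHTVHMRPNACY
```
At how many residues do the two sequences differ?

7

Mismatches (1-based): residue 2: T→H; residue 4: F→V; residue 5: I→H; residue 6: P→M; residue 7: D→R; residue 10: W→A; residue 12: S→Y.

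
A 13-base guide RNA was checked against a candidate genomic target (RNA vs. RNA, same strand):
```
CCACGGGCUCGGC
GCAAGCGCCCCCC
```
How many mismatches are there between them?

Mismatches (1-based): base 1: C→G; base 4: C→A; base 6: G→C; base 9: U→C; base 11: G→C; base 12: G→C.

6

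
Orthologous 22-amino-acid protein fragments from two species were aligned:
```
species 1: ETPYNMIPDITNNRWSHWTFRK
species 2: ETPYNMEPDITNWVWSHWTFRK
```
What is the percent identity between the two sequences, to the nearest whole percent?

86%

3 positions differ (7, 13, 14), so 19 of 22 match: 19/22 = 86.36%.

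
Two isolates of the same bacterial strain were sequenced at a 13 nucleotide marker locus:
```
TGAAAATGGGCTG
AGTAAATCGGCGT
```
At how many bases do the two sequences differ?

5

The sequences differ at bases 1, 3, 8, 12, 13 (1-based) — 5 in total.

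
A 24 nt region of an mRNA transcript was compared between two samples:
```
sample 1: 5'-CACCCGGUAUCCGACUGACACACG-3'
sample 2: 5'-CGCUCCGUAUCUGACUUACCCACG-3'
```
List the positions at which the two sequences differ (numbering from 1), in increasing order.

2, 4, 6, 12, 17, 20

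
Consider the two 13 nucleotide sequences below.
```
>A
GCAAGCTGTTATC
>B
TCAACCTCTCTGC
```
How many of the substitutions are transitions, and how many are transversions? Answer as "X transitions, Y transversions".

1 transition, 5 transversions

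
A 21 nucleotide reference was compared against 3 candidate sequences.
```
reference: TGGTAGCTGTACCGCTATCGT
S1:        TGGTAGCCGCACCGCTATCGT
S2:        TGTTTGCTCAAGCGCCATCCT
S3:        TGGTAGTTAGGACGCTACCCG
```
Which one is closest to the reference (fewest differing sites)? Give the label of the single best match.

S1 differs at 2 sites; S2 differs at 7 sites; S3 differs at 8 sites. The closest is S1.

S1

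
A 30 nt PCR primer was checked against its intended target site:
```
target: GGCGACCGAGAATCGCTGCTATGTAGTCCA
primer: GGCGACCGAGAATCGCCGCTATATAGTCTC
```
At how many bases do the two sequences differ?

4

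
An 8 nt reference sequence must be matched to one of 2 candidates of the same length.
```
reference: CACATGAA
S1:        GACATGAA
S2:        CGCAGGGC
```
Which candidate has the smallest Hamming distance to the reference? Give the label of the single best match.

S1 differs at 1 base; S2 differs at 4 bases. The closest is S1.

S1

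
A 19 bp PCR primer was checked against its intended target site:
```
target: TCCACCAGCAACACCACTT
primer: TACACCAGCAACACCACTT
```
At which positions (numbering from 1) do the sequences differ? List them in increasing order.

Differences at position 2 (C→A).

2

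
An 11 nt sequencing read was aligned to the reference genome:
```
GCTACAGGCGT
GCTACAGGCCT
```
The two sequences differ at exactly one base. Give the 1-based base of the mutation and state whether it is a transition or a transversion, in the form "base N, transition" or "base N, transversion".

base 10, transversion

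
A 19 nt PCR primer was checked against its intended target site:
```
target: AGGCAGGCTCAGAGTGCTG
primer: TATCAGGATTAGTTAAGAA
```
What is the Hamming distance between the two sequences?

Comparing position by position, 12 positions differ: 1 (A/T), 2 (G/A), 3 (G/T), 8 (C/A), 10 (C/T), 13 (A/T), 14 (G/T), 15 (T/A), 16 (G/A), 17 (C/G), 18 (T/A), 19 (G/A).

12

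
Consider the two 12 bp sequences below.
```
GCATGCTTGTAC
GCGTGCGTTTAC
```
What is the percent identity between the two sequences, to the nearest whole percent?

Mismatches at positions 3, 7, 9 (1-based): 3 of 12.
Identical positions: 9/12 = 75% → 75%.

75%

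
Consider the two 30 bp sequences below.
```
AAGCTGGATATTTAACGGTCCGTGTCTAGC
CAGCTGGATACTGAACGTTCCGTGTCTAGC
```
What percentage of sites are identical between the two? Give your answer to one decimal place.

86.7%

4 positions differ (1, 11, 13, 18), so 26 of 30 match: 26/30 = 86.67%.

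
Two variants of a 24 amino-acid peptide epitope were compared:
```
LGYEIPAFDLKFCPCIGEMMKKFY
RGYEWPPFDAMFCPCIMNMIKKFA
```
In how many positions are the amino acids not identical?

Comparing position by position, 9 positions differ: 1 (L/R), 5 (I/W), 7 (A/P), 10 (L/A), 11 (K/M), 17 (G/M), 18 (E/N), 20 (M/I), 24 (Y/A).

9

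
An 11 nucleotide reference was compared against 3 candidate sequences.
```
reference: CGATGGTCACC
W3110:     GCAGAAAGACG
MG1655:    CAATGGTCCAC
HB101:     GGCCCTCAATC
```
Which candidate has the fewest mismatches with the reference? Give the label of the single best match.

Hamming distances to reference — W3110: 8; MG1655: 3; HB101: 8.
Smallest is MG1655 with 3 mismatches.

MG1655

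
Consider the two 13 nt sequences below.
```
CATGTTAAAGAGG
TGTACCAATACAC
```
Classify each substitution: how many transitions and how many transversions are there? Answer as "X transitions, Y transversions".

Mismatches (1-based):
position 1: C→T (pyrimidine→pyrimidine, transition)
position 2: A→G (purine→purine, transition)
position 4: G→A (purine→purine, transition)
position 5: T→C (pyrimidine→pyrimidine, transition)
position 6: T→C (pyrimidine→pyrimidine, transition)
position 9: A→T (purine→pyrimidine, transversion)
position 10: G→A (purine→purine, transition)
position 11: A→C (purine→pyrimidine, transversion)
position 12: G→A (purine→purine, transition)
position 13: G→C (purine→pyrimidine, transversion)

7 transitions, 3 transversions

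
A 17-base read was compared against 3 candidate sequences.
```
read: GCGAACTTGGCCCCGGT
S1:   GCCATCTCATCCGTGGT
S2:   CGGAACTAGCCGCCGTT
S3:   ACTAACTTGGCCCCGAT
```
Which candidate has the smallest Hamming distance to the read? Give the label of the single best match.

Hamming distances to read — S1: 7; S2: 6; S3: 3.
Smallest is S3 with 3 mismatches.

S3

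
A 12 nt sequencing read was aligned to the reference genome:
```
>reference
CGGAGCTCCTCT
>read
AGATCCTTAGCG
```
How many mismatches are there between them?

8

The sequences differ at sites 1, 3, 4, 5, 8, 9, 10, 12 (1-based) — 8 in total.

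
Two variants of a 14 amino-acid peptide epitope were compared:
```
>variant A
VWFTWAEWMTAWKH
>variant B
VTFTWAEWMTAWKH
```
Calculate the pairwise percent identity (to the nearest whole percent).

Mismatch at position 2 (1-based): 1 of 14.
Identical positions: 13/14 = 92.86% → 93%.

93%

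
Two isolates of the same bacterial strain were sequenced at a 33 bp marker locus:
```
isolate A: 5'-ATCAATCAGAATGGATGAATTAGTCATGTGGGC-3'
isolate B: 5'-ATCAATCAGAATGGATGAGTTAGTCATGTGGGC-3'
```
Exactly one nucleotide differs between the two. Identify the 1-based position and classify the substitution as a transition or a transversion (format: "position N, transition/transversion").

Position 19 changes A→G. A is a purine and G is a purine, so this is a transition.

position 19, transition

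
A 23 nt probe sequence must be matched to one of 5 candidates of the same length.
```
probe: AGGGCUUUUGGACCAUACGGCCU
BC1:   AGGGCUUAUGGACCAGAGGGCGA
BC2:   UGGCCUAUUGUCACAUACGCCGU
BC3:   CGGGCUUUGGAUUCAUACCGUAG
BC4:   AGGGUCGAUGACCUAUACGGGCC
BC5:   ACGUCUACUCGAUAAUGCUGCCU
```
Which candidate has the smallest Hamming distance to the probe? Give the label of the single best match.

BC1

BC1 differs at 5 positions; BC2 differs at 8 positions; BC3 differs at 9 positions; BC4 differs at 9 positions; BC5 differs at 9 positions. The closest is BC1.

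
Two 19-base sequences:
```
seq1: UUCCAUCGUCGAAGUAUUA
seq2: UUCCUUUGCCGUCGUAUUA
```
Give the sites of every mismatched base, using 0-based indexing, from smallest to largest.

Scanning 0-based: 4: A/U; 6: C/U; 8: U/C; 11: A/U; 12: A/C.

4, 6, 8, 11, 12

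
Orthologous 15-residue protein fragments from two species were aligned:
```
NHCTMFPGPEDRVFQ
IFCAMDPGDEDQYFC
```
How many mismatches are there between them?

8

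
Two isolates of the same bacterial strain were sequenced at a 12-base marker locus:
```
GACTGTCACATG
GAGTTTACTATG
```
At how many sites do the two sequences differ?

5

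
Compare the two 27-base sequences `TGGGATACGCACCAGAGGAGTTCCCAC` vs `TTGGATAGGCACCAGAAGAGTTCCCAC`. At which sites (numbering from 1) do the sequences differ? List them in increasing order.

2, 8, 17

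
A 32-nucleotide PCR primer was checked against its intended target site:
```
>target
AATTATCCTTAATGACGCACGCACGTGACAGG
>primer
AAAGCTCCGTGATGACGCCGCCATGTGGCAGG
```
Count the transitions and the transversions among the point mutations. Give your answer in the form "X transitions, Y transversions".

3 transitions, 7 transversions

Transitions (purine↔purine or pyrimidine↔pyrimidine): 11 A→G, 24 C→T, 28 A→G.
Transversions (purine↔pyrimidine): 3 T→A, 4 T→G, 5 A→C, 9 T→G, 19 A→C, 20 C→G, 21 G→C.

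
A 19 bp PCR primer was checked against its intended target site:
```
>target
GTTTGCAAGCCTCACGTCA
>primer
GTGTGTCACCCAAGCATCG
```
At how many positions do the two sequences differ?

The sequences differ at positions 3, 6, 7, 9, 12, 13, 14, 16, 19 (1-based) — 9 in total.

9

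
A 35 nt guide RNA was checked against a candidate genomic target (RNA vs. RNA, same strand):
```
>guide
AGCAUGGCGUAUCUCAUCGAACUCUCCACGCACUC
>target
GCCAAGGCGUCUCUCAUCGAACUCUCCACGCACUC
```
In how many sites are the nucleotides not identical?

The sequences differ at sites 1, 2, 5, 11 (1-based) — 4 in total.

4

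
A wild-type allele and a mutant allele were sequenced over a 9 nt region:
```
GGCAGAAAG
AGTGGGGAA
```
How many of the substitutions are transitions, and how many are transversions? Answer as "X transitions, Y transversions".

Transitions (purine↔purine or pyrimidine↔pyrimidine): 1 G→A, 3 C→T, 4 A→G, 6 A→G, 7 A→G, 9 G→A.
Transversions (purine↔pyrimidine): none.

6 transitions, 0 transversions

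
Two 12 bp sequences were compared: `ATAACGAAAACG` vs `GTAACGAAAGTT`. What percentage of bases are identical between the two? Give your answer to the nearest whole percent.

67%

4 positions differ (1, 10, 11, 12), so 8 of 12 match: 8/12 = 66.67%.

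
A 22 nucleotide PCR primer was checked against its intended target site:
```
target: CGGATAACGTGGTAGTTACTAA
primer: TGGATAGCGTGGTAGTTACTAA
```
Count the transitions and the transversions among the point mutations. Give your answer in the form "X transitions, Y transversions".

Mismatches (1-based):
site 1: C→T (pyrimidine→pyrimidine, transition)
site 7: A→G (purine→purine, transition)

2 transitions, 0 transversions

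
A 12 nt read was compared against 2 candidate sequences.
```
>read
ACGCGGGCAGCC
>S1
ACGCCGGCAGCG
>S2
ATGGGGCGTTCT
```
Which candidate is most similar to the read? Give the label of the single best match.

S1

Hamming distances to read — S1: 2; S2: 7.
Smallest is S1 with 2 mismatches.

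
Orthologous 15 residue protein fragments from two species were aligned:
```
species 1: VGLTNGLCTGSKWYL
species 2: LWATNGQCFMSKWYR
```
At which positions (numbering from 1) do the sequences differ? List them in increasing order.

1, 2, 3, 7, 9, 10, 15

Scanning 1-based: 1: V/L; 2: G/W; 3: L/A; 7: L/Q; 9: T/F; 10: G/M; 15: L/R.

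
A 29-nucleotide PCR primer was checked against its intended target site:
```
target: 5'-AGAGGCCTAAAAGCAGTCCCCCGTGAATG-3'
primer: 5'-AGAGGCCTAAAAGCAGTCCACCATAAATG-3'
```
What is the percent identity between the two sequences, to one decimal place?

Mismatches at positions 20, 23, 25 (1-based): 3 of 29.
Identical positions: 26/29 = 89.66% → 89.7%.

89.7%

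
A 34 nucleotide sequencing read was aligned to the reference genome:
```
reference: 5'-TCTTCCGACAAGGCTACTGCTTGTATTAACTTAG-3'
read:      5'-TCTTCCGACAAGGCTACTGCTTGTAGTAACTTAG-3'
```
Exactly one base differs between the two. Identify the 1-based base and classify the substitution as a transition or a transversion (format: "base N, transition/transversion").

Base 26 changes T→G. T is a pyrimidine and G is a purine, so this is a transversion.

base 26, transversion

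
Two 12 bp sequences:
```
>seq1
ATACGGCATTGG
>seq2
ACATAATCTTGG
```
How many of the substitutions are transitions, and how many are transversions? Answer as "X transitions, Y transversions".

5 transitions, 1 transversion

Transitions (purine↔purine or pyrimidine↔pyrimidine): 2 T→C, 4 C→T, 5 G→A, 6 G→A, 7 C→T.
Transversions (purine↔pyrimidine): 8 A→C.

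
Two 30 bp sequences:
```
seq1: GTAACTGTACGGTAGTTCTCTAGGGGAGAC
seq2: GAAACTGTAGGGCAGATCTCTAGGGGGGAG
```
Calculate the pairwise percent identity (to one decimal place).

80.0%

6 positions differ (2, 10, 13, 16, 27, 30), so 24 of 30 match: 24/30 = 80%.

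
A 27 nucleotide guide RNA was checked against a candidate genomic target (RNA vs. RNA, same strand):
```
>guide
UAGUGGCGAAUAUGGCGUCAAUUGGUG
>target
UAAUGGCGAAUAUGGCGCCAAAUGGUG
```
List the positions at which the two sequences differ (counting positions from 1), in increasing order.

3, 18, 22

Scanning 1-based: 3: G/A; 18: U/C; 22: U/A.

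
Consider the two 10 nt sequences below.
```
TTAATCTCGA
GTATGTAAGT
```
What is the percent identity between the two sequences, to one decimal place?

Mismatches at positions 1, 4, 5, 6, 7, 8, 10 (1-based): 7 of 10.
Identical positions: 3/10 = 30% → 30.0%.

30.0%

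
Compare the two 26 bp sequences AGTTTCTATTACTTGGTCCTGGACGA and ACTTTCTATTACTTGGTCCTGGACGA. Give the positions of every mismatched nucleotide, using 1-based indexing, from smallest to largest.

2

Scanning 1-based: 2: G/C.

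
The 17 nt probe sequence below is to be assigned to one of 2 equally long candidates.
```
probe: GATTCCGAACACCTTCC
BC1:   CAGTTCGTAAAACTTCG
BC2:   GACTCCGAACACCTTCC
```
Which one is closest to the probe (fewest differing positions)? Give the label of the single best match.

BC1 differs at 7 positions; BC2 differs at 1 position. The closest is BC2.

BC2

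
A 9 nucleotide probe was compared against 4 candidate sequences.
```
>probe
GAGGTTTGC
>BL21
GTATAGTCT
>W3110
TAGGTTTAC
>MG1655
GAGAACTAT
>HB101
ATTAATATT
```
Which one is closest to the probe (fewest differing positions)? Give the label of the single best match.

BL21 differs at 7 positions; W3110 differs at 2 positions; MG1655 differs at 5 positions; HB101 differs at 8 positions. The closest is W3110.

W3110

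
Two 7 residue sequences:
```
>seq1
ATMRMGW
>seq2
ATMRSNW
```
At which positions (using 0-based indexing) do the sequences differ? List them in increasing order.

4, 5

Scanning 0-based: 4: M/S; 5: G/N.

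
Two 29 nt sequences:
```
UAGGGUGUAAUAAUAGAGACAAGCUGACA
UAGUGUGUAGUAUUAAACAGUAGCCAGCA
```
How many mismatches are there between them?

10

Comparing position by position, 10 positions differ: 4 (G/U), 10 (A/G), 13 (A/U), 16 (G/A), 18 (G/C), 20 (C/G), 21 (A/U), 25 (U/C), 26 (G/A), 27 (A/G).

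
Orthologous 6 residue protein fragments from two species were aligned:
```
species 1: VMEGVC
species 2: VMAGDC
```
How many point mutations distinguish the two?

2

Mismatches (1-based): position 3: E→A; position 5: V→D.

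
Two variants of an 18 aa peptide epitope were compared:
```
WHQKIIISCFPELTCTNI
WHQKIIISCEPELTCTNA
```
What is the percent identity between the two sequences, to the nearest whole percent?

2 positions differ (10, 18), so 16 of 18 match: 16/18 = 88.89%.

89%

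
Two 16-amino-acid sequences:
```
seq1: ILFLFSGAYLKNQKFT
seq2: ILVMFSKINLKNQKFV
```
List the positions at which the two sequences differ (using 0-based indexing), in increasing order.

2, 3, 6, 7, 8, 15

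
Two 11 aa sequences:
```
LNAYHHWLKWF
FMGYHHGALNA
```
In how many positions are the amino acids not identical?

8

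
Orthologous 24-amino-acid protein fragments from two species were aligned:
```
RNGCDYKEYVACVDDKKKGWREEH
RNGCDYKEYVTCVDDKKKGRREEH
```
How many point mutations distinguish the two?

2

The sequences differ at residues 11, 20 (1-based) — 2 in total.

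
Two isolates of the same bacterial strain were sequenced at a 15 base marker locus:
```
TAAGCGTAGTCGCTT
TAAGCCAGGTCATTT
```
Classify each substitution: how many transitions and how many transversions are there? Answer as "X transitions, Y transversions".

Transitions (purine↔purine or pyrimidine↔pyrimidine): 8 A→G, 12 G→A, 13 C→T.
Transversions (purine↔pyrimidine): 6 G→C, 7 T→A.

3 transitions, 2 transversions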